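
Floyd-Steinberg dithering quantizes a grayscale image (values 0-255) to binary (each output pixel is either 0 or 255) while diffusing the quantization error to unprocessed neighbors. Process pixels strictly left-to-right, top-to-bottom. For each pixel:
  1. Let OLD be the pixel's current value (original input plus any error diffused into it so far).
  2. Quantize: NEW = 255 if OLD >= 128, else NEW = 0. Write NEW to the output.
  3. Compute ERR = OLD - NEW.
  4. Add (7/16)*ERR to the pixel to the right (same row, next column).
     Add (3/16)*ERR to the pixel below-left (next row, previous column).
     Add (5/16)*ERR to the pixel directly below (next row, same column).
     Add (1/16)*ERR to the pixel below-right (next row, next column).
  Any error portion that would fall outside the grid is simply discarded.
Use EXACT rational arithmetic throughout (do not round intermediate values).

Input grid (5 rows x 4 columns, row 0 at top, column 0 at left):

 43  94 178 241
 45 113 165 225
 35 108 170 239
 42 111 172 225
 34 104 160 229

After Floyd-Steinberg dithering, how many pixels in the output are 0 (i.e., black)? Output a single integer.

Answer: 9

Derivation:
(0,0): OLD=43 → NEW=0, ERR=43
(0,1): OLD=1805/16 → NEW=0, ERR=1805/16
(0,2): OLD=58203/256 → NEW=255, ERR=-7077/256
(0,3): OLD=937597/4096 → NEW=255, ERR=-106883/4096
(1,0): OLD=20375/256 → NEW=0, ERR=20375/256
(1,1): OLD=369825/2048 → NEW=255, ERR=-152415/2048
(1,2): OLD=8254901/65536 → NEW=0, ERR=8254901/65536
(1,3): OLD=283351555/1048576 → NEW=255, ERR=15964675/1048576
(2,0): OLD=1504635/32768 → NEW=0, ERR=1504635/32768
(2,1): OLD=139905401/1048576 → NEW=255, ERR=-127481479/1048576
(2,2): OLD=323750749/2097152 → NEW=255, ERR=-211023011/2097152
(2,3): OLD=6966151753/33554432 → NEW=255, ERR=-1590228407/33554432
(3,0): OLD=562940235/16777216 → NEW=0, ERR=562940235/16777216
(3,1): OLD=19244219797/268435456 → NEW=0, ERR=19244219797/268435456
(3,2): OLD=667588446059/4294967296 → NEW=255, ERR=-427628214421/4294967296
(3,3): OLD=11018563457645/68719476736 → NEW=255, ERR=-6504903110035/68719476736
(4,0): OLD=248796766255/4294967296 → NEW=0, ERR=248796766255/4294967296
(4,1): OLD=4644584292493/34359738368 → NEW=255, ERR=-4117148991347/34359738368
(4,2): OLD=69483328349549/1099511627776 → NEW=0, ERR=69483328349549/1099511627776
(4,3): OLD=3885128830923531/17592186044416 → NEW=255, ERR=-600878610402549/17592186044416
Output grid:
  Row 0: ..##  (2 black, running=2)
  Row 1: .#.#  (2 black, running=4)
  Row 2: .###  (1 black, running=5)
  Row 3: ..##  (2 black, running=7)
  Row 4: .#.#  (2 black, running=9)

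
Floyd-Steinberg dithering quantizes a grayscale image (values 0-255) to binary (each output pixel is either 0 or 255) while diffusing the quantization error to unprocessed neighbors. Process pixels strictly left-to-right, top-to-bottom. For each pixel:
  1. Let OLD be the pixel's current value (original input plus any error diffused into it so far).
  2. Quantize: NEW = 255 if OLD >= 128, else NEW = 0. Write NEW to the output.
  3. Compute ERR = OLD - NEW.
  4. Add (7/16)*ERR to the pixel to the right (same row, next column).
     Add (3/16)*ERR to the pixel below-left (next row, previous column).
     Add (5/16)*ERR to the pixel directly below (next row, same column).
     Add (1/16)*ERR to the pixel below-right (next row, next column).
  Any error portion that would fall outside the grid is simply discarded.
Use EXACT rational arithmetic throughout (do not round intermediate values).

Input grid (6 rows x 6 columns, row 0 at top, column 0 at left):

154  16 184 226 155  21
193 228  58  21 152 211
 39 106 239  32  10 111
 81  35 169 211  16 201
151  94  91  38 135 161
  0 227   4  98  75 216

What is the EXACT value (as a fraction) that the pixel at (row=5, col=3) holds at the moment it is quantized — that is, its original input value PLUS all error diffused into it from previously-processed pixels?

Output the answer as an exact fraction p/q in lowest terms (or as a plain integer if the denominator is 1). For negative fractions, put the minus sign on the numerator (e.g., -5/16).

Answer: 628172731163621595/4503599627370496

Derivation:
(0,0): OLD=154 → NEW=255, ERR=-101
(0,1): OLD=-451/16 → NEW=0, ERR=-451/16
(0,2): OLD=43947/256 → NEW=255, ERR=-21333/256
(0,3): OLD=776365/4096 → NEW=255, ERR=-268115/4096
(0,4): OLD=8281275/65536 → NEW=0, ERR=8281275/65536
(0,5): OLD=79989021/1048576 → NEW=0, ERR=79989021/1048576
(1,0): OLD=39975/256 → NEW=255, ERR=-25305/256
(1,1): OLD=315409/2048 → NEW=255, ERR=-206831/2048
(1,2): OLD=-1720987/65536 → NEW=0, ERR=-1720987/65536
(1,3): OLD=1976641/262144 → NEW=0, ERR=1976641/262144
(1,4): OLD=3439314403/16777216 → NEW=255, ERR=-838875677/16777216
(1,5): OLD=59286879557/268435456 → NEW=255, ERR=-9164161723/268435456
(2,0): OLD=-354741/32768 → NEW=0, ERR=-354741/32768
(2,1): OLD=61448681/1048576 → NEW=0, ERR=61448681/1048576
(2,2): OLD=4220038651/16777216 → NEW=255, ERR=-58151429/16777216
(2,3): OLD=2929100003/134217728 → NEW=0, ERR=2929100003/134217728
(2,4): OLD=-8621385943/4294967296 → NEW=0, ERR=-8621385943/4294967296
(2,5): OLD=6619627104943/68719476736 → NEW=0, ERR=6619627104943/68719476736
(3,0): OLD=1486541979/16777216 → NEW=0, ERR=1486541979/16777216
(3,1): OLD=12180423807/134217728 → NEW=0, ERR=12180423807/134217728
(3,2): OLD=231257188589/1073741824 → NEW=255, ERR=-42546976531/1073741824
(3,3): OLD=13736399325255/68719476736 → NEW=255, ERR=-3787067242425/68719476736
(3,4): OLD=5875792494183/549755813888 → NEW=0, ERR=5875792494183/549755813888
(3,5): OLD=2072826791720105/8796093022208 → NEW=255, ERR=-170176928942935/8796093022208
(4,0): OLD=420272981429/2147483648 → NEW=255, ERR=-127335348811/2147483648
(4,1): OLD=3247897383601/34359738368 → NEW=0, ERR=3247897383601/34359738368
(4,2): OLD=126786264270019/1099511627776 → NEW=0, ERR=126786264270019/1099511627776
(4,3): OLD=1244728191181295/17592186044416 → NEW=0, ERR=1244728191181295/17592186044416
(4,4): OLD=45661795205558495/281474976710656 → NEW=255, ERR=-26114323855658785/281474976710656
(4,5): OLD=518059370143190457/4503599627370496 → NEW=0, ERR=518059370143190457/4503599627370496
(5,0): OLD=-443135754077/549755813888 → NEW=0, ERR=-443135754077/549755813888
(5,1): OLD=4822049007120339/17592186044416 → NEW=255, ERR=336041565794259/17592186044416
(5,2): OLD=9509100021475777/140737488355328 → NEW=0, ERR=9509100021475777/140737488355328
(5,3): OLD=628172731163621595/4503599627370496 → NEW=255, ERR=-520245173815854885/4503599627370496
Target (5,3): original=98, with diffused error = 628172731163621595/4503599627370496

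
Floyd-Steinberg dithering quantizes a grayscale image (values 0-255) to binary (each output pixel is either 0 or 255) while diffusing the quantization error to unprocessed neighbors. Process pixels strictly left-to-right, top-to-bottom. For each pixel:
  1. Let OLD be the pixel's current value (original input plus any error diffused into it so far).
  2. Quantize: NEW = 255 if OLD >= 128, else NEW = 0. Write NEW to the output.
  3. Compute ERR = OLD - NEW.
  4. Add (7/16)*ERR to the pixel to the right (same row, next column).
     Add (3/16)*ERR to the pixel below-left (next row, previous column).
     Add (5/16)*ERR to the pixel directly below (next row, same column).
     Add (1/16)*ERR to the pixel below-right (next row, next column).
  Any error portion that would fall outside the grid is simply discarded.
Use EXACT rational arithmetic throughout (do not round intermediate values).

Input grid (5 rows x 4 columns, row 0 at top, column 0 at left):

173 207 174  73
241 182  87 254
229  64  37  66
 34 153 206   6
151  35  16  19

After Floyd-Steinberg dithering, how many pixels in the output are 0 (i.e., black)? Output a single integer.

(0,0): OLD=173 → NEW=255, ERR=-82
(0,1): OLD=1369/8 → NEW=255, ERR=-671/8
(0,2): OLD=17575/128 → NEW=255, ERR=-15065/128
(0,3): OLD=44049/2048 → NEW=0, ERR=44049/2048
(1,0): OLD=25555/128 → NEW=255, ERR=-7085/128
(1,1): OLD=106885/1024 → NEW=0, ERR=106885/1024
(1,2): OLD=3102377/32768 → NEW=0, ERR=3102377/32768
(1,3): OLD=154553071/524288 → NEW=255, ERR=20859631/524288
(2,0): OLD=3789191/16384 → NEW=255, ERR=-388729/16384
(2,1): OLD=52707197/524288 → NEW=0, ERR=52707197/524288
(2,2): OLD=130602881/1048576 → NEW=0, ERR=130602881/1048576
(2,3): OLD=2329388797/16777216 → NEW=255, ERR=-1948801283/16777216
(3,0): OLD=381137623/8388608 → NEW=0, ERR=381137623/8388608
(3,1): OLD=30355291401/134217728 → NEW=255, ERR=-3870229239/134217728
(3,2): OLD=465597682295/2147483648 → NEW=255, ERR=-82010647945/2147483648
(3,3): OLD=-1347674226239/34359738368 → NEW=0, ERR=-1347674226239/34359738368
(4,0): OLD=343150352971/2147483648 → NEW=255, ERR=-204457977269/2147483648
(4,1): OLD=-343347024735/17179869184 → NEW=0, ERR=-343347024735/17179869184
(4,2): OLD=-7605418523583/549755813888 → NEW=0, ERR=-7605418523583/549755813888
(4,3): OLD=-14920826216169/8796093022208 → NEW=0, ERR=-14920826216169/8796093022208
Output grid:
  Row 0: ###.  (1 black, running=1)
  Row 1: #..#  (2 black, running=3)
  Row 2: #..#  (2 black, running=5)
  Row 3: .##.  (2 black, running=7)
  Row 4: #...  (3 black, running=10)

Answer: 10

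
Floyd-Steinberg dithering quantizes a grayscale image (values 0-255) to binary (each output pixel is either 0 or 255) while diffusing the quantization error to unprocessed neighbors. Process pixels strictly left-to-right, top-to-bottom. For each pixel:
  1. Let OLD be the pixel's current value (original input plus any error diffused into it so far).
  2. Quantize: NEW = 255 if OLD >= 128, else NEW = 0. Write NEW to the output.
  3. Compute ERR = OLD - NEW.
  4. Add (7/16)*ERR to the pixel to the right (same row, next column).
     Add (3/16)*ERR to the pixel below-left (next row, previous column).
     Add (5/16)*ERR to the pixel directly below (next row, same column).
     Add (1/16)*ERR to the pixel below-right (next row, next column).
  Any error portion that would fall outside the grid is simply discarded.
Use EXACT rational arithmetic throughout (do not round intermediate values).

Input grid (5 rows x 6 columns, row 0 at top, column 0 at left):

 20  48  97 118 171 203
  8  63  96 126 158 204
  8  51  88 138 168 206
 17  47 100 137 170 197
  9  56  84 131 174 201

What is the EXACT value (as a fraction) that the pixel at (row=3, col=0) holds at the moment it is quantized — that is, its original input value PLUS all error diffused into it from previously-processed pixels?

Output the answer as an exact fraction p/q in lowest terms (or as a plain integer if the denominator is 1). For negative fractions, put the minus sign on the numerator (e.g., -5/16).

(0,0): OLD=20 → NEW=0, ERR=20
(0,1): OLD=227/4 → NEW=0, ERR=227/4
(0,2): OLD=7797/64 → NEW=0, ERR=7797/64
(0,3): OLD=175411/1024 → NEW=255, ERR=-85709/1024
(0,4): OLD=2201701/16384 → NEW=255, ERR=-1976219/16384
(0,5): OLD=39381699/262144 → NEW=255, ERR=-27465021/262144
(1,0): OLD=1593/64 → NEW=0, ERR=1593/64
(1,1): OLD=59247/512 → NEW=0, ERR=59247/512
(1,2): OLD=2827067/16384 → NEW=255, ERR=-1350853/16384
(1,3): OLD=3196207/65536 → NEW=0, ERR=3196207/65536
(1,4): OLD=489759741/4194304 → NEW=0, ERR=489759741/4194304
(1,5): OLD=14415412699/67108864 → NEW=255, ERR=-2697347621/67108864
(2,0): OLD=306997/8192 → NEW=0, ERR=306997/8192
(2,1): OLD=23502071/262144 → NEW=0, ERR=23502071/262144
(2,2): OLD=494233957/4194304 → NEW=0, ERR=494233957/4194304
(2,3): OLD=7433454013/33554432 → NEW=255, ERR=-1122926147/33554432
(2,4): OLD=199029312759/1073741824 → NEW=255, ERR=-74774852361/1073741824
(2,5): OLD=2925219769393/17179869184 → NEW=255, ERR=-1455646872527/17179869184
(3,0): OLD=190928901/4194304 → NEW=0, ERR=190928901/4194304
Target (3,0): original=17, with diffused error = 190928901/4194304

Answer: 190928901/4194304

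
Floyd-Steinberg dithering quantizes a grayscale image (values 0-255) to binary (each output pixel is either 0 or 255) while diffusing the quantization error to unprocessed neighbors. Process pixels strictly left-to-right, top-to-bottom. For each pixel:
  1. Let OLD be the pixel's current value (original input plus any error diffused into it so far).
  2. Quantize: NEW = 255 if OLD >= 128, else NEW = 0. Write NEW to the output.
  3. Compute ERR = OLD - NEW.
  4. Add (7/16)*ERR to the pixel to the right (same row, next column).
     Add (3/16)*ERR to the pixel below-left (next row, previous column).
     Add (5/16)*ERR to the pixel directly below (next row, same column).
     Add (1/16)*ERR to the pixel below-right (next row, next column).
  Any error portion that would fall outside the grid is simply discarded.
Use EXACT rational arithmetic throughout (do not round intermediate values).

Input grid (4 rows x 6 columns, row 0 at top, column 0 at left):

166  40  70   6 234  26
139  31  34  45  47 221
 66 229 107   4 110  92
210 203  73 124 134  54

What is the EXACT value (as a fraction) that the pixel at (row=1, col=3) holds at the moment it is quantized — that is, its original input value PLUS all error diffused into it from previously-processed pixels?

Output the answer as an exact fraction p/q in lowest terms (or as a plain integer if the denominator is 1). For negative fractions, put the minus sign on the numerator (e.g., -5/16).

(0,0): OLD=166 → NEW=255, ERR=-89
(0,1): OLD=17/16 → NEW=0, ERR=17/16
(0,2): OLD=18039/256 → NEW=0, ERR=18039/256
(0,3): OLD=150849/4096 → NEW=0, ERR=150849/4096
(0,4): OLD=16391367/65536 → NEW=255, ERR=-320313/65536
(0,5): OLD=25020785/1048576 → NEW=0, ERR=25020785/1048576
(1,0): OLD=28515/256 → NEW=0, ERR=28515/256
(1,1): OLD=179637/2048 → NEW=0, ERR=179637/2048
(1,2): OLD=6643161/65536 → NEW=0, ERR=6643161/65536
(1,3): OLD=27353253/262144 → NEW=0, ERR=27353253/262144
Target (1,3): original=45, with diffused error = 27353253/262144

Answer: 27353253/262144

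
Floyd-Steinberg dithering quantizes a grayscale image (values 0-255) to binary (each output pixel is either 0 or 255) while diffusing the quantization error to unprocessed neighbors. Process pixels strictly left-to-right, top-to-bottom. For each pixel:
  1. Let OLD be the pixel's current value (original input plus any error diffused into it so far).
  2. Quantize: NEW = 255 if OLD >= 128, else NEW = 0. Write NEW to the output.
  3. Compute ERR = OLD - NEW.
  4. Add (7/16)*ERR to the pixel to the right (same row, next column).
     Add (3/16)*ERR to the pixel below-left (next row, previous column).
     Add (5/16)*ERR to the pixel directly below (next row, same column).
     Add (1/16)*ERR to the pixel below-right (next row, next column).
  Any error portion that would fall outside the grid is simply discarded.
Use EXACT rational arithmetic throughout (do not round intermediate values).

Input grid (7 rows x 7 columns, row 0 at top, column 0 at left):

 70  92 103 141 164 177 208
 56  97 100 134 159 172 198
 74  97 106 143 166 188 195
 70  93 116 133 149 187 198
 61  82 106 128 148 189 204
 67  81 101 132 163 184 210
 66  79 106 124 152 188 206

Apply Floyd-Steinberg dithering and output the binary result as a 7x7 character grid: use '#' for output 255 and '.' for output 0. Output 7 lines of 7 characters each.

(0,0): OLD=70 → NEW=0, ERR=70
(0,1): OLD=981/8 → NEW=0, ERR=981/8
(0,2): OLD=20051/128 → NEW=255, ERR=-12589/128
(0,3): OLD=200645/2048 → NEW=0, ERR=200645/2048
(0,4): OLD=6778467/32768 → NEW=255, ERR=-1577373/32768
(0,5): OLD=81757365/524288 → NEW=255, ERR=-51936075/524288
(0,6): OLD=1381277939/8388608 → NEW=255, ERR=-757817101/8388608
(1,0): OLD=12911/128 → NEW=0, ERR=12911/128
(1,1): OLD=169353/1024 → NEW=255, ERR=-91767/1024
(1,2): OLD=1838013/32768 → NEW=0, ERR=1838013/32768
(1,3): OLD=22804345/131072 → NEW=255, ERR=-10619015/131072
(1,4): OLD=805823307/8388608 → NEW=0, ERR=805823307/8388608
(1,5): OLD=10947033787/67108864 → NEW=255, ERR=-6165726533/67108864
(1,6): OLD=132480293781/1073741824 → NEW=0, ERR=132480293781/1073741824
(2,0): OLD=1453555/16384 → NEW=0, ERR=1453555/16384
(2,1): OLD=65342241/524288 → NEW=0, ERR=65342241/524288
(2,2): OLD=1319216291/8388608 → NEW=255, ERR=-819878749/8388608
(2,3): OLD=6471950155/67108864 → NEW=0, ERR=6471950155/67108864
(2,4): OLD=115921805435/536870912 → NEW=255, ERR=-20980277125/536870912
(2,5): OLD=2943419668841/17179869184 → NEW=255, ERR=-1437446973079/17179869184
(2,6): OLD=52559060552559/274877906944 → NEW=255, ERR=-17534805718161/274877906944
(3,0): OLD=1015798083/8388608 → NEW=0, ERR=1015798083/8388608
(3,1): OLD=11552399239/67108864 → NEW=255, ERR=-5560361081/67108864
(3,2): OLD=40308015685/536870912 → NEW=0, ERR=40308015685/536870912
(3,3): OLD=392020586355/2147483648 → NEW=255, ERR=-155587743885/2147483648
(3,4): OLD=26231528457539/274877906944 → NEW=0, ERR=26231528457539/274877906944
(3,5): OLD=413856659945209/2199023255552 → NEW=255, ERR=-146894270220551/2199023255552
(3,6): OLD=5052860340764327/35184372088832 → NEW=255, ERR=-3919154541887833/35184372088832
(4,0): OLD=89449091341/1073741824 → NEW=0, ERR=89449091341/1073741824
(4,1): OLD=1961934274729/17179869184 → NEW=0, ERR=1961934274729/17179869184
(4,2): OLD=44162322278791/274877906944 → NEW=255, ERR=-25931543991929/274877906944
(4,3): OLD=190592639397373/2199023255552 → NEW=0, ERR=190592639397373/2199023255552
(4,4): OLD=3495346011415207/17592186044416 → NEW=255, ERR=-990661429910873/17592186044416
(4,5): OLD=72376911577133159/562949953421312 → NEW=255, ERR=-71175326545301401/562949953421312
(4,6): OLD=988104065622564865/9007199254740992 → NEW=0, ERR=988104065622564865/9007199254740992
(5,0): OLD=31458549896715/274877906944 → NEW=0, ERR=31458549896715/274877906944
(5,1): OLD=339255347031129/2199023255552 → NEW=255, ERR=-221495583134631/2199023255552
(5,2): OLD=894398122354943/17592186044416 → NEW=0, ERR=894398122354943/17592186044416
(5,3): OLD=23203793126485019/140737488355328 → NEW=255, ERR=-12684266404123621/140737488355328
(5,4): OLD=789773926471403913/9007199254740992 → NEW=0, ERR=789773926471403913/9007199254740992
(5,5): OLD=14404339756193261689/72057594037927936 → NEW=255, ERR=-3970346723478361991/72057594037927936
(5,6): OLD=244734809730193346295/1152921504606846976 → NEW=255, ERR=-49260173944552632585/1152921504606846976
(6,0): OLD=2916023804327619/35184372088832 → NEW=0, ERR=2916023804327619/35184372088832
(6,1): OLD=56558649420715679/562949953421312 → NEW=0, ERR=56558649420715679/562949953421312
(6,2): OLD=1284863300392396797/9007199254740992 → NEW=255, ERR=-1011972509566556163/9007199254740992
(6,3): OLD=4777382061590309411/72057594037927936 → NEW=0, ERR=4777382061590309411/72057594037927936
(6,4): OLD=27733914452610335353/144115188075855872 → NEW=255, ERR=-9015458506732912007/144115188075855872
(6,5): OLD=2598805012356765475245/18446744073709551616 → NEW=255, ERR=-2105114726439170186835/18446744073709551616
(6,6): OLD=41107442705097819541995/295147905179352825856 → NEW=255, ERR=-34155273115637151051285/295147905179352825856
Row 0: ..#.###
Row 1: .#.#.#.
Row 2: ..#.###
Row 3: .#.#.##
Row 4: ..#.##.
Row 5: .#.#.##
Row 6: ..#.###

Answer: ..#.###
.#.#.#.
..#.###
.#.#.##
..#.##.
.#.#.##
..#.###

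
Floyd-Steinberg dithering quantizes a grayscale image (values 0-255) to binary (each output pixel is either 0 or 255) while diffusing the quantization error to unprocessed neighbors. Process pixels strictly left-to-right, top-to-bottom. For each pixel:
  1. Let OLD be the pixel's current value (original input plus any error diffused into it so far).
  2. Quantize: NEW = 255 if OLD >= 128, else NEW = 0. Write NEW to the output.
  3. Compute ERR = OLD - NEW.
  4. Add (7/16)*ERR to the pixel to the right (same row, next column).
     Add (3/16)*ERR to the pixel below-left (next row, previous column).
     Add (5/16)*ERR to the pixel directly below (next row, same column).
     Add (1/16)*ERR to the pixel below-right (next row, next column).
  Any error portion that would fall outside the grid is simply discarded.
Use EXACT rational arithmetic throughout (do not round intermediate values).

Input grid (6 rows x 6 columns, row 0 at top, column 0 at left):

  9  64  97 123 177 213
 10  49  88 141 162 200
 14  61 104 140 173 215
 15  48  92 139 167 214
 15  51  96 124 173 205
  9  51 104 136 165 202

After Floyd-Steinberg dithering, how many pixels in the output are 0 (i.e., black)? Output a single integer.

Answer: 20

Derivation:
(0,0): OLD=9 → NEW=0, ERR=9
(0,1): OLD=1087/16 → NEW=0, ERR=1087/16
(0,2): OLD=32441/256 → NEW=0, ERR=32441/256
(0,3): OLD=730895/4096 → NEW=255, ERR=-313585/4096
(0,4): OLD=9404777/65536 → NEW=255, ERR=-7306903/65536
(0,5): OLD=172198367/1048576 → NEW=255, ERR=-95188513/1048576
(1,0): OLD=6541/256 → NEW=0, ERR=6541/256
(1,1): OLD=216539/2048 → NEW=0, ERR=216539/2048
(1,2): OLD=10731511/65536 → NEW=255, ERR=-5980169/65536
(1,3): OLD=16821355/262144 → NEW=0, ERR=16821355/262144
(1,4): OLD=2238511393/16777216 → NEW=255, ERR=-2039678687/16777216
(1,5): OLD=29923692183/268435456 → NEW=0, ERR=29923692183/268435456
(2,0): OLD=1370009/32768 → NEW=0, ERR=1370009/32768
(2,1): OLD=101523491/1048576 → NEW=0, ERR=101523491/1048576
(2,2): OLD=2289805609/16777216 → NEW=255, ERR=-1988384471/16777216
(2,3): OLD=10697573409/134217728 → NEW=0, ERR=10697573409/134217728
(2,4): OLD=836617219043/4294967296 → NEW=255, ERR=-258599441437/4294967296
(2,5): OLD=14836229038949/68719476736 → NEW=255, ERR=-2687237528731/68719476736
(3,0): OLD=775430153/16777216 → NEW=0, ERR=775430153/16777216
(3,1): OLD=10585541717/134217728 → NEW=0, ERR=10585541717/134217728
(3,2): OLD=118609817935/1073741824 → NEW=0, ERR=118609817935/1073741824
(3,3): OLD=13299869165037/68719476736 → NEW=255, ERR=-4223597402643/68719476736
(3,4): OLD=65390374852173/549755813888 → NEW=0, ERR=65390374852173/549755813888
(3,5): OLD=2199506301064547/8796093022208 → NEW=255, ERR=-43497419598493/8796093022208
(4,0): OLD=94986085991/2147483648 → NEW=0, ERR=94986085991/2147483648
(4,1): OLD=4075006563259/34359738368 → NEW=0, ERR=4075006563259/34359738368
(4,2): OLD=193307355042497/1099511627776 → NEW=255, ERR=-87068110040383/1099511627776
(4,3): OLD=1747865209691941/17592186044416 → NEW=0, ERR=1747865209691941/17592186044416
(4,4): OLD=70050461962467189/281474976710656 → NEW=255, ERR=-1725657098750091/281474976710656
(4,5): OLD=937678608708254739/4503599627370496 → NEW=255, ERR=-210739296271221741/4503599627370496
(5,0): OLD=24771708894049/549755813888 → NEW=0, ERR=24771708894049/549755813888
(5,1): OLD=1683435008809585/17592186044416 → NEW=0, ERR=1683435008809585/17592186044416
(5,2): OLD=20710996412904555/140737488355328 → NEW=255, ERR=-15177063117704085/140737488355328
(5,3): OLD=512373474983297225/4503599627370496 → NEW=0, ERR=512373474983297225/4503599627370496
(5,4): OLD=1894162547263581801/9007199254740992 → NEW=255, ERR=-402673262695371159/9007199254740992
(5,5): OLD=24129941162583067709/144115188075855872 → NEW=255, ERR=-12619431796760179651/144115188075855872
Output grid:
  Row 0: ...###  (3 black, running=3)
  Row 1: ..#.#.  (4 black, running=7)
  Row 2: ..#.##  (3 black, running=10)
  Row 3: ...#.#  (4 black, running=14)
  Row 4: ..#.##  (3 black, running=17)
  Row 5: ..#.##  (3 black, running=20)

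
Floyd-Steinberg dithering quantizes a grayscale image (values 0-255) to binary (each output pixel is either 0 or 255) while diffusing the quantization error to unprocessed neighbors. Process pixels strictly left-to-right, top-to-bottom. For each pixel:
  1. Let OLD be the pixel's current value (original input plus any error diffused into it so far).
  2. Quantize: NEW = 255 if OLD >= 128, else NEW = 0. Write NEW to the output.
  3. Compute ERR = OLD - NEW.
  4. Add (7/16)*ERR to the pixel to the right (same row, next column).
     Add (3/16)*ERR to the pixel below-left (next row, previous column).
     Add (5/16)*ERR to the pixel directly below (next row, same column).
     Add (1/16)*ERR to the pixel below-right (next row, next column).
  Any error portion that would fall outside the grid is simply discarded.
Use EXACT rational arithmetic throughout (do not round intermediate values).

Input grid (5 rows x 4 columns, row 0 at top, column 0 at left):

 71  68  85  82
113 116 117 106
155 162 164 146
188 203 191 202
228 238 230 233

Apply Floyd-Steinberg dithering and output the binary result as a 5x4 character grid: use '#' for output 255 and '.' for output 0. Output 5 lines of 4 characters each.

Answer: ..#.
#..#
###.
#.##
####

Derivation:
(0,0): OLD=71 → NEW=0, ERR=71
(0,1): OLD=1585/16 → NEW=0, ERR=1585/16
(0,2): OLD=32855/256 → NEW=255, ERR=-32425/256
(0,3): OLD=108897/4096 → NEW=0, ERR=108897/4096
(1,0): OLD=39363/256 → NEW=255, ERR=-25917/256
(1,1): OLD=170709/2048 → NEW=0, ERR=170709/2048
(1,2): OLD=8196089/65536 → NEW=0, ERR=8196089/65536
(1,3): OLD=168932639/1048576 → NEW=255, ERR=-98454241/1048576
(2,0): OLD=4554487/32768 → NEW=255, ERR=-3801353/32768
(2,1): OLD=161917325/1048576 → NEW=255, ERR=-105469555/1048576
(2,2): OLD=307612993/2097152 → NEW=255, ERR=-227160767/2097152
(2,3): OLD=2586554141/33554432 → NEW=0, ERR=2586554141/33554432
(3,0): OLD=2229491463/16777216 → NEW=255, ERR=-2048698617/16777216
(3,1): OLD=24315791705/268435456 → NEW=0, ERR=24315791705/268435456
(3,2): OLD=880243497895/4294967296 → NEW=255, ERR=-214973162585/4294967296
(3,3): OLD=13566691562001/68719476736 → NEW=255, ERR=-3956775005679/68719476736
(4,0): OLD=888304029243/4294967296 → NEW=255, ERR=-206912631237/4294967296
(4,1): OLD=7841362023601/34359738368 → NEW=255, ERR=-920371260239/34359738368
(4,2): OLD=217159141397777/1099511627776 → NEW=255, ERR=-63216323685103/1099511627776
(4,3): OLD=3284889952477127/17592186044416 → NEW=255, ERR=-1201117488848953/17592186044416
Row 0: ..#.
Row 1: #..#
Row 2: ###.
Row 3: #.##
Row 4: ####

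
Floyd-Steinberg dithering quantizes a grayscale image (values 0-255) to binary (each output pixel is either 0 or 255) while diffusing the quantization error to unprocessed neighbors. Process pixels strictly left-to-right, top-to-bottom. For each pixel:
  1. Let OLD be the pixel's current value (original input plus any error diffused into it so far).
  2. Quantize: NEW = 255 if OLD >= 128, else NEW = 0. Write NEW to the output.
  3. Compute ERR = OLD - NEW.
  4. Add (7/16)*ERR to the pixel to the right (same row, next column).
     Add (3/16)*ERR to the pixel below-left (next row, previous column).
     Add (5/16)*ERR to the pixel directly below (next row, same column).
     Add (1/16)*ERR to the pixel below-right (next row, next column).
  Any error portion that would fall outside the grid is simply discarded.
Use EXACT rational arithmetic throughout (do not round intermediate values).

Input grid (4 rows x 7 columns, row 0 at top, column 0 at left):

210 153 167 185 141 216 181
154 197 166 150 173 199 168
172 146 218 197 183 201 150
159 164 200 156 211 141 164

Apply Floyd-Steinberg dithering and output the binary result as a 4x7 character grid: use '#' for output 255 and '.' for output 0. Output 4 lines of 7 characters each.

Answer: ##.####
.##.#.#
#.####.
###.#.#

Derivation:
(0,0): OLD=210 → NEW=255, ERR=-45
(0,1): OLD=2133/16 → NEW=255, ERR=-1947/16
(0,2): OLD=29123/256 → NEW=0, ERR=29123/256
(0,3): OLD=961621/4096 → NEW=255, ERR=-82859/4096
(0,4): OLD=8660563/65536 → NEW=255, ERR=-8051117/65536
(0,5): OLD=170134597/1048576 → NEW=255, ERR=-97252283/1048576
(0,6): OLD=2355910115/16777216 → NEW=255, ERR=-1922279965/16777216
(1,0): OLD=29983/256 → NEW=0, ERR=29983/256
(1,1): OLD=468441/2048 → NEW=255, ERR=-53799/2048
(1,2): OLD=11708621/65536 → NEW=255, ERR=-5003059/65536
(1,3): OLD=24734601/262144 → NEW=0, ERR=24734601/262144
(1,4): OLD=2637969083/16777216 → NEW=255, ERR=-1640220997/16777216
(1,5): OLD=13164500139/134217728 → NEW=0, ERR=13164500139/134217728
(1,6): OLD=363589263013/2147483648 → NEW=255, ERR=-184019067227/2147483648
(2,0): OLD=6674019/32768 → NEW=255, ERR=-1681821/32768
(2,1): OLD=113605233/1048576 → NEW=0, ERR=113605233/1048576
(2,2): OLD=4321695123/16777216 → NEW=255, ERR=43505043/16777216
(2,3): OLD=27449973179/134217728 → NEW=255, ERR=-6775547461/134217728
(2,4): OLD=166054725803/1073741824 → NEW=255, ERR=-107749439317/1073741824
(2,5): OLD=5688969783353/34359738368 → NEW=255, ERR=-3072763500487/34359738368
(2,6): OLD=49602614237215/549755813888 → NEW=0, ERR=49602614237215/549755813888
(3,0): OLD=2739301683/16777216 → NEW=255, ERR=-1538888397/16777216
(3,1): OLD=20804518711/134217728 → NEW=255, ERR=-13421001929/134217728
(3,2): OLD=165752372629/1073741824 → NEW=255, ERR=-108051792491/1073741824
(3,3): OLD=333052787907/4294967296 → NEW=0, ERR=333052787907/4294967296
(3,4): OLD=106456691910963/549755813888 → NEW=255, ERR=-33731040630477/549755813888
(3,5): OLD=425975440730185/4398046511104 → NEW=0, ERR=425975440730185/4398046511104
(3,6): OLD=16113092971674455/70368744177664 → NEW=255, ERR=-1830936793629865/70368744177664
Row 0: ##.####
Row 1: .##.#.#
Row 2: #.####.
Row 3: ###.#.#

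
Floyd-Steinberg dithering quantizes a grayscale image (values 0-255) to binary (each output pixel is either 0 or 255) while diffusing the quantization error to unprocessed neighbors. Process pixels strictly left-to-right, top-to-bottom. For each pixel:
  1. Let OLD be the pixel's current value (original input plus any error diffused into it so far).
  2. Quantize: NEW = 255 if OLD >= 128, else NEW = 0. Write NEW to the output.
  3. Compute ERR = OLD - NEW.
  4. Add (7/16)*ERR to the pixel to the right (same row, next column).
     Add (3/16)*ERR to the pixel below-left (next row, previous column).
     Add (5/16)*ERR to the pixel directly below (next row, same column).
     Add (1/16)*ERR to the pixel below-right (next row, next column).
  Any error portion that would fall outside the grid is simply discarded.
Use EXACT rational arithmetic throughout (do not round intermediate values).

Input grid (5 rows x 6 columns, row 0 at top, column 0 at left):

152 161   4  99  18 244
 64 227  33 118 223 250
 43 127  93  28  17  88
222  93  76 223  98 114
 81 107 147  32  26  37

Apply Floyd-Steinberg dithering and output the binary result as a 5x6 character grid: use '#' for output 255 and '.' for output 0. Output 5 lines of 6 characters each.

(0,0): OLD=152 → NEW=255, ERR=-103
(0,1): OLD=1855/16 → NEW=0, ERR=1855/16
(0,2): OLD=14009/256 → NEW=0, ERR=14009/256
(0,3): OLD=503567/4096 → NEW=0, ERR=503567/4096
(0,4): OLD=4704617/65536 → NEW=0, ERR=4704617/65536
(0,5): OLD=288784863/1048576 → NEW=255, ERR=21397983/1048576
(1,0): OLD=13709/256 → NEW=0, ERR=13709/256
(1,1): OLD=594907/2048 → NEW=255, ERR=72667/2048
(1,2): OLD=6286327/65536 → NEW=0, ERR=6286327/65536
(1,3): OLD=56430443/262144 → NEW=255, ERR=-10416277/262144
(1,4): OLD=4019139873/16777216 → NEW=255, ERR=-259050207/16777216
(1,5): OLD=68211733143/268435456 → NEW=255, ERR=-239308137/268435456
(2,0): OLD=2175385/32768 → NEW=0, ERR=2175385/32768
(2,1): OLD=197619747/1048576 → NEW=255, ERR=-69767133/1048576
(2,2): OLD=1487027497/16777216 → NEW=0, ERR=1487027497/16777216
(2,3): OLD=7712162849/134217728 → NEW=0, ERR=7712162849/134217728
(2,4): OLD=148876515299/4294967296 → NEW=0, ERR=148876515299/4294967296
(2,5): OLD=7003988055909/68719476736 → NEW=0, ERR=7003988055909/68719476736
(3,0): OLD=3863302153/16777216 → NEW=255, ERR=-414887927/16777216
(3,1): OLD=11026895445/134217728 → NEW=0, ERR=11026895445/134217728
(3,2): OLD=157042210383/1073741824 → NEW=255, ERR=-116761954737/1073741824
(3,3): OLD=14116363220461/68719476736 → NEW=255, ERR=-3407103347219/68719476736
(3,4): OLD=60386564430925/549755813888 → NEW=0, ERR=60386564430925/549755813888
(3,5): OLD=1724676271742819/8796093022208 → NEW=255, ERR=-518327448920221/8796093022208
(4,0): OLD=190431344743/2147483648 → NEW=0, ERR=190431344743/2147483648
(4,1): OLD=5137985671099/34359738368 → NEW=255, ERR=-3623747612741/34359738368
(4,2): OLD=68956377615041/1099511627776 → NEW=0, ERR=68956377615041/1099511627776
(4,3): OLD=1015831473883941/17592186044416 → NEW=0, ERR=1015831473883941/17592186044416
(4,4): OLD=20108836870203253/281474976710656 → NEW=0, ERR=20108836870203253/281474976710656
(4,5): OLD=255380573465529363/4503599627370496 → NEW=0, ERR=255380573465529363/4503599627370496
Row 0: #....#
Row 1: .#.###
Row 2: .#....
Row 3: #.##.#
Row 4: .#....

Answer: #....#
.#.###
.#....
#.##.#
.#....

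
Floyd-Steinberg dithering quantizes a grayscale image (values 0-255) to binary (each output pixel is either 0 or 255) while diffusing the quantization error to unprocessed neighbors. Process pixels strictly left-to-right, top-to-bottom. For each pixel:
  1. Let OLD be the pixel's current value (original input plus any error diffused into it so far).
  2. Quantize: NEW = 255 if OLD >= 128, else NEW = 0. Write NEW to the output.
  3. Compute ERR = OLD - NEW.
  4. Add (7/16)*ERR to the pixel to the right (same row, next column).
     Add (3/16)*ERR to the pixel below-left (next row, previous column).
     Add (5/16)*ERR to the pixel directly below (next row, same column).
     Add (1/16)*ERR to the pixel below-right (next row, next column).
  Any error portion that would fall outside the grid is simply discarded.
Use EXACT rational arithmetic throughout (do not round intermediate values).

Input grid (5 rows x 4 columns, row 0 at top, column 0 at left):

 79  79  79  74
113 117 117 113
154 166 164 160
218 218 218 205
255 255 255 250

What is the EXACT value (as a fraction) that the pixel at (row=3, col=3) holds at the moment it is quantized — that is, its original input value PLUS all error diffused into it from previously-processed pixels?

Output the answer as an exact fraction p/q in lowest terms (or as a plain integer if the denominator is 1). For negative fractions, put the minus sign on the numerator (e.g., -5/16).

(0,0): OLD=79 → NEW=0, ERR=79
(0,1): OLD=1817/16 → NEW=0, ERR=1817/16
(0,2): OLD=32943/256 → NEW=255, ERR=-32337/256
(0,3): OLD=76745/4096 → NEW=0, ERR=76745/4096
(1,0): OLD=40699/256 → NEW=255, ERR=-24581/256
(1,1): OLD=187869/2048 → NEW=0, ERR=187869/2048
(1,2): OLD=8406305/65536 → NEW=255, ERR=-8305375/65536
(1,3): OLD=58212791/1048576 → NEW=0, ERR=58212791/1048576
(2,0): OLD=4626639/32768 → NEW=255, ERR=-3729201/32768
(2,1): OLD=120704981/1048576 → NEW=0, ERR=120704981/1048576
(2,2): OLD=400349449/2097152 → NEW=255, ERR=-134424311/2097152
(2,3): OLD=4744094853/33554432 → NEW=255, ERR=-3812285307/33554432
(3,0): OLD=3422875871/16777216 → NEW=255, ERR=-855314209/16777216
(3,1): OLD=57052594049/268435456 → NEW=255, ERR=-11398447231/268435456
(3,2): OLD=709887808639/4294967296 → NEW=255, ERR=-385328851841/4294967296
(3,3): OLD=8675027182585/68719476736 → NEW=0, ERR=8675027182585/68719476736
Target (3,3): original=205, with diffused error = 8675027182585/68719476736

Answer: 8675027182585/68719476736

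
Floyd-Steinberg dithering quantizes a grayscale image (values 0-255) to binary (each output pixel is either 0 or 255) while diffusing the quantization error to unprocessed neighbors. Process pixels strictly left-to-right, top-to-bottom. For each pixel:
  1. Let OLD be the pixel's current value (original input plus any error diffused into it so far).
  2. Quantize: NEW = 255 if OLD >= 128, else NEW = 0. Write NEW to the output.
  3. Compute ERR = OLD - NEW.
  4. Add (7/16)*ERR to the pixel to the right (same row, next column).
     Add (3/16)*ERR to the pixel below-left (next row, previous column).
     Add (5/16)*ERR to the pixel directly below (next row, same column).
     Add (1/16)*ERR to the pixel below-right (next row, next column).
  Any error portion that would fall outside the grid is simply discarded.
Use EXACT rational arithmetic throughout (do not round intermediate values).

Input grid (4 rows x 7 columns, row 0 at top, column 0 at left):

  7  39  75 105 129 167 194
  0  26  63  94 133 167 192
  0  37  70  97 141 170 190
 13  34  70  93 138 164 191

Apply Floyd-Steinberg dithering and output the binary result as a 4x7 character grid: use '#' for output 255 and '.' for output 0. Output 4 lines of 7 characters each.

Answer: ...#.##
....#.#
..#.###
...#.#.

Derivation:
(0,0): OLD=7 → NEW=0, ERR=7
(0,1): OLD=673/16 → NEW=0, ERR=673/16
(0,2): OLD=23911/256 → NEW=0, ERR=23911/256
(0,3): OLD=597457/4096 → NEW=255, ERR=-447023/4096
(0,4): OLD=5324983/65536 → NEW=0, ERR=5324983/65536
(0,5): OLD=212387073/1048576 → NEW=255, ERR=-54999807/1048576
(0,6): OLD=2869781255/16777216 → NEW=255, ERR=-1408408825/16777216
(1,0): OLD=2579/256 → NEW=0, ERR=2579/256
(1,1): OLD=125957/2048 → NEW=0, ERR=125957/2048
(1,2): OLD=6636265/65536 → NEW=0, ERR=6636265/65536
(1,3): OLD=32838581/262144 → NEW=0, ERR=32838581/262144
(1,4): OLD=3297411327/16777216 → NEW=255, ERR=-980778753/16777216
(1,5): OLD=15350627247/134217728 → NEW=0, ERR=15350627247/134217728
(1,6): OLD=456394922849/2147483648 → NEW=255, ERR=-91213407391/2147483648
(2,0): OLD=481031/32768 → NEW=0, ERR=481031/32768
(2,1): OLD=86253885/1048576 → NEW=0, ERR=86253885/1048576
(2,2): OLD=2767636471/16777216 → NEW=255, ERR=-1510553609/16777216
(2,3): OLD=12364628735/134217728 → NEW=0, ERR=12364628735/134217728
(2,4): OLD=206490840303/1073741824 → NEW=255, ERR=-67313324817/1073741824
(2,5): OLD=5727639252325/34359738368 → NEW=255, ERR=-3034094031515/34359738368
(2,6): OLD=79847634402067/549755813888 → NEW=255, ERR=-60340098139373/549755813888
(3,0): OLD=553830423/16777216 → NEW=0, ERR=553830423/16777216
(3,1): OLD=7809278155/134217728 → NEW=0, ERR=7809278155/134217728
(3,2): OLD=96350520785/1073741824 → NEW=0, ERR=96350520785/1073741824
(3,3): OLD=617037805895/4294967296 → NEW=255, ERR=-478178854585/4294967296
(3,4): OLD=32381217350679/549755813888 → NEW=0, ERR=32381217350679/549755813888
(3,5): OLD=605507768925621/4398046511104 → NEW=255, ERR=-515994091405899/4398046511104
(3,6): OLD=7026503536483691/70368744177664 → NEW=0, ERR=7026503536483691/70368744177664
Row 0: ...#.##
Row 1: ....#.#
Row 2: ..#.###
Row 3: ...#.#.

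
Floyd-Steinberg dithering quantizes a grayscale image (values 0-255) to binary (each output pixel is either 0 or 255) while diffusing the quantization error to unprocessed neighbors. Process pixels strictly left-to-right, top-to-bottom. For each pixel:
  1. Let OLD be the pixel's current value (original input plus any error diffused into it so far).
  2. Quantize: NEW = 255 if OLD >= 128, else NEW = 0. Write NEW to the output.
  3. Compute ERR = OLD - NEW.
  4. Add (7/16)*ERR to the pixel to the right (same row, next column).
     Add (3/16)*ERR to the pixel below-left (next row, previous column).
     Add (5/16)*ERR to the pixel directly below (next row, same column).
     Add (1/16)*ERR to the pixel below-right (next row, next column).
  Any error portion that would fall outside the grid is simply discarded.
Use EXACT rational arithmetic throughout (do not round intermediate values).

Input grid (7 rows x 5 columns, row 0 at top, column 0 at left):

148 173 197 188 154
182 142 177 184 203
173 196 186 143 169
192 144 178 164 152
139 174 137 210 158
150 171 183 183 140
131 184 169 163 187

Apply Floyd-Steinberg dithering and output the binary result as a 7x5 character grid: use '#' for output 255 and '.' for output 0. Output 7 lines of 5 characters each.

Answer: #.##.
##.##
.##.#
#.##.
##.##
.###.
#.#.#

Derivation:
(0,0): OLD=148 → NEW=255, ERR=-107
(0,1): OLD=2019/16 → NEW=0, ERR=2019/16
(0,2): OLD=64565/256 → NEW=255, ERR=-715/256
(0,3): OLD=765043/4096 → NEW=255, ERR=-279437/4096
(0,4): OLD=8136485/65536 → NEW=0, ERR=8136485/65536
(1,0): OLD=44089/256 → NEW=255, ERR=-21191/256
(1,1): OLD=282639/2048 → NEW=255, ERR=-239601/2048
(1,2): OLD=7866811/65536 → NEW=0, ERR=7866811/65536
(1,3): OLD=62469279/262144 → NEW=255, ERR=-4377441/262144
(1,4): OLD=965647357/4194304 → NEW=255, ERR=-103900163/4194304
(2,0): OLD=4102421/32768 → NEW=0, ERR=4102421/32768
(2,1): OLD=242794167/1048576 → NEW=255, ERR=-24592713/1048576
(2,2): OLD=3402553061/16777216 → NEW=255, ERR=-875637019/16777216
(2,3): OLD=31623131615/268435456 → NEW=0, ERR=31623131615/268435456
(2,4): OLD=909480842585/4294967296 → NEW=255, ERR=-185735817895/4294967296
(3,0): OLD=3803834693/16777216 → NEW=255, ERR=-474355387/16777216
(3,1): OLD=16420164705/134217728 → NEW=0, ERR=16420164705/134217728
(3,2): OLD=1012909183355/4294967296 → NEW=255, ERR=-82307477125/4294967296
(3,3): OLD=1555290230435/8589934592 → NEW=255, ERR=-635143090525/8589934592
(3,4): OLD=15599301326799/137438953472 → NEW=0, ERR=15599301326799/137438953472
(4,0): OLD=328786505707/2147483648 → NEW=255, ERR=-218821824533/2147483648
(4,1): OLD=11152552350955/68719476736 → NEW=255, ERR=-6370914216725/68719476736
(4,2): OLD=92615785474597/1099511627776 → NEW=0, ERR=92615785474597/1099511627776
(4,3): OLD=4289490507412715/17592186044416 → NEW=255, ERR=-196516933913365/17592186044416
(4,4): OLD=51780207582646253/281474976710656 → NEW=255, ERR=-19995911478571027/281474976710656
(5,0): OLD=110802509590945/1099511627776 → NEW=0, ERR=110802509590945/1099511627776
(5,1): OLD=1720009412828323/8796093022208 → NEW=255, ERR=-522994307834717/8796093022208
(5,2): OLD=49376758425110075/281474976710656 → NEW=255, ERR=-22399360636107205/281474976710656
(5,3): OLD=153840939822191221/1125899906842624 → NEW=255, ERR=-133263536422677899/1125899906842624
(5,4): OLD=1176675723026856567/18014398509481984 → NEW=0, ERR=1176675723026856567/18014398509481984
(6,0): OLD=21299728434681617/140737488355328 → NEW=255, ERR=-14588331095927023/140737488355328
(6,1): OLD=501913967386598527/4503599627370496 → NEW=0, ERR=501913967386598527/4503599627370496
(6,2): OLD=12032246790543924581/72057594037927936 → NEW=255, ERR=-6342439689127699099/72057594037927936
(6,3): OLD=109270668125244070039/1152921504606846976 → NEW=0, ERR=109270668125244070039/1152921504606846976
(6,4): OLD=4454510188732166575329/18446744073709551616 → NEW=255, ERR=-249409550063769086751/18446744073709551616
Row 0: #.##.
Row 1: ##.##
Row 2: .##.#
Row 3: #.##.
Row 4: ##.##
Row 5: .###.
Row 6: #.#.#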